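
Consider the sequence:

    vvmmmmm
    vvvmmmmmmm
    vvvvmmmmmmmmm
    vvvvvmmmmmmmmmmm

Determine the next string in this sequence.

vvvvvvmmmmmmmmmmmmm

Term n consists of n v's, followed by 2n+1 m's, where the shown terms are n = 2, 3, 4, 5.
Setting n = 6 gives 6, 13 characters in each block.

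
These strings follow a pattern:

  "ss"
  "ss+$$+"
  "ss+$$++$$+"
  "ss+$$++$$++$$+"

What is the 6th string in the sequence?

The strings grow by a fixed suffix +$$+ each time.
From ss+$$++$$++$$+, 2 further steps: ss+$$++$$++$$+ → ss+$$++$$++$$++$$+ → (answer).

ss+$$++$$++$$++$$++$$+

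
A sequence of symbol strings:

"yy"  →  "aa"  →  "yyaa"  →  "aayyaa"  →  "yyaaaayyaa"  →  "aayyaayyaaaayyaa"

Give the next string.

yyaaaayyaaaayyaayyaaaayyaa

Each term (from the third on) is the two preceding terms concatenated in order: term 3 = yy·aa = yyaa.
The next term joins yyaaaayyaa and aayyaayyaaaayyaa.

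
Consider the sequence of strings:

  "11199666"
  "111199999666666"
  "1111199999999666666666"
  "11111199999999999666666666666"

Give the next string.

111111199999999999999666666666666666

Each string has the form 1^{n+2} 9^{3n-1} 6^{3n} (n = 1, 2, …).
For the next term, n = 5, so the run lengths are 7, 14, 15.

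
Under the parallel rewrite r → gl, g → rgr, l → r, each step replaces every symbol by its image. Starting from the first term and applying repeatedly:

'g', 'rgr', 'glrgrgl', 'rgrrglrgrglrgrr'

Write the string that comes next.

glrgrglglrgrrglrgrglrgrrglrgrglgl

Replace each of the 15 characters of rgrrglrgrglrgrr in place — gl rgr gl gl rgr r gl rgr gl rgr r gl rgr gl gl — and concatenate.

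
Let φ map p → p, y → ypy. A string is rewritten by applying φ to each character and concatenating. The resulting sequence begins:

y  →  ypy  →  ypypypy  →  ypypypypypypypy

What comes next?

Rewriting the 15 symbols of ypypypypypypypy one by one yields ypy p ypy p ypy p ypy p ypy p ypy p ypy p ypy; concatenated:

ypypypypypypypypypypypypypypypy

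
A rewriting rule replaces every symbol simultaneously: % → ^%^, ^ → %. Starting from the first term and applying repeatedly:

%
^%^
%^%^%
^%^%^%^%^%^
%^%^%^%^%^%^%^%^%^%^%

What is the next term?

φ(%^%^%^%^%^%^%^%^%^%^%) expands symbol-by-symbol to ^%^ % ^%^ % ^%^ % ^%^ % ^%^ % ^%^ % ^%^ % ^%^ % ^%^ % ^%^ % ^%^; joining the 21 pieces gives the next term.

^%^%^%^%^%^%^%^%^%^%^%^%^%^%^%^%^%^%^%^%^%^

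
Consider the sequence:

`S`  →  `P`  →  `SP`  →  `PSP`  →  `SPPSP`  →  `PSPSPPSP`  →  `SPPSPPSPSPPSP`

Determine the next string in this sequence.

PSPSPPSPSPPSPPSPSPPSP

This is a Fibonacci-style word recurrence s(k) = s(k−2)·s(k−1): e.g. S·P = SP.
The next term joins PSPSPPSP and SPPSPPSPSPPSP.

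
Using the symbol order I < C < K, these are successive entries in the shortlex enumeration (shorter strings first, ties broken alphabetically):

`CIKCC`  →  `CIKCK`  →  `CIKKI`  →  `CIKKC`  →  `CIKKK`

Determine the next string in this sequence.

CCIII

The successor of CIKKK increments the rightmost position that isn't already K and resets every position after it to I.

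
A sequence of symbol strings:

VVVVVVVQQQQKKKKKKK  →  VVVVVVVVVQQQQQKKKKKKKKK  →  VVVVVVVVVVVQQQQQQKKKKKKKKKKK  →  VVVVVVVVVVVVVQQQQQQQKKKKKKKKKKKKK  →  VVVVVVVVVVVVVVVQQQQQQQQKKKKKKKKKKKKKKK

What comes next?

VVVVVVVVVVVVVVVVVQQQQQQQQQKKKKKKKKKKKKKKKKK

Term n consists of 2n+3 V's, followed by n+2 Q's, followed by 2n+3 K's, where the shown terms are n = 2, 3, 4, 5, 6.
At n = 7 the blocks have lengths 17, 9, 17.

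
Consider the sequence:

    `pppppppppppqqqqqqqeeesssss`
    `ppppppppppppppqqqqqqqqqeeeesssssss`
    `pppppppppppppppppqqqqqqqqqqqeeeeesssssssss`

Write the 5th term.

Term n consists of 3n+2 p's, followed by 2n+1 q's, followed by n e's, followed by 2n-1 s's, where the shown terms are n = 3, 4, 5.
Setting n = 7 gives 23, 15, 7, 13 characters in each block.

pppppppppppppppppppppppqqqqqqqqqqqqqqqeeeeeeesssssssssssss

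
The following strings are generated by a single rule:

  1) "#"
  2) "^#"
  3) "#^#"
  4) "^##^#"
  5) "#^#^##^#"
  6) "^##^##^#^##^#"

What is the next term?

#^#^##^#^##^##^#^##^#

From term 3 onward, concatenate the second-to-last term with the last: #·^# = #^#, ^#·#^# = ^##^#, …
So term 7 is #^#^##^#·^##^##^#^##^#.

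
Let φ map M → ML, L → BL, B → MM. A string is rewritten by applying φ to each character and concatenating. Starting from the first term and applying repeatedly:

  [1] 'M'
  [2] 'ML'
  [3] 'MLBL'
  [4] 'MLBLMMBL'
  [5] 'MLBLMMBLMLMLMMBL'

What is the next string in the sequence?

MLBLMMBLMLMLMMBLMLBLMLBLMLMLMMBL

φ(MLBLMMBLMLMLMMBL) expands symbol-by-symbol to ML BL MM BL ML ML MM BL ML BL ML BL ML ML MM BL; joining the 16 pieces gives the next term.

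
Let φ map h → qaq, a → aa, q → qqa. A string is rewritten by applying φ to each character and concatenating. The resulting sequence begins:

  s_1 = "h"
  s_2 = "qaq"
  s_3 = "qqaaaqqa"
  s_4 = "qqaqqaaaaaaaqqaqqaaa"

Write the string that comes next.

qqaqqaaaqqaqqaaaaaaaaaaaaaaaqqaqqaaaqqaqqaaaaaaa

Replace each of the 20 characters of qqaqqaaaaaaaqqaqqaaa in place — qqa qqa aa qqa qqa aa aa aa aa aa aa aa qqa qqa aa qqa qqa aa aa aa — and concatenate.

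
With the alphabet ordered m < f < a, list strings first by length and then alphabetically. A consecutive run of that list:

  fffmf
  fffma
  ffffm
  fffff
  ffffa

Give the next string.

fffam

Treat ffffa as a base-3 numeral over the given alphabet and add one, carrying through any trailing a's.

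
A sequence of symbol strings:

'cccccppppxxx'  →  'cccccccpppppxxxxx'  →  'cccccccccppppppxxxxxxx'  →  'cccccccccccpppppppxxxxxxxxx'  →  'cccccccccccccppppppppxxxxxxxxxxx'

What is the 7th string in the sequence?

cccccccccccccccccppppppppppxxxxxxxxxxxxxxx

Reading off run lengths: c runs 5, 7, 9, 11, 13; p runs 4, 5, 6, 7, 8; x runs 3, 5, 7, 9, 11 — each is linear in n, where the shown terms are n = 2, 3, 4, 5, 6.
Setting n = 8 gives 17, 10, 15 characters in each block.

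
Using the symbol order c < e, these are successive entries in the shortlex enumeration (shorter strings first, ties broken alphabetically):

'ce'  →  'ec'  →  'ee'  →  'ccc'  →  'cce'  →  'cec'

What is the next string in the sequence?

cee

The successor of cec increments the rightmost position that isn't already e and resets every position after it to c.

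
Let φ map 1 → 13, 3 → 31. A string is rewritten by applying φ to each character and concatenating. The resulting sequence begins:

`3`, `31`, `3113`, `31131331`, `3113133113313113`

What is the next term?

31131331133131131331311331131331

φ(3113133113313113) expands symbol-by-symbol to 31 13 13 31 13 31 31 13 13 31 31 13 31 13 13 31; joining the 16 pieces gives the next term.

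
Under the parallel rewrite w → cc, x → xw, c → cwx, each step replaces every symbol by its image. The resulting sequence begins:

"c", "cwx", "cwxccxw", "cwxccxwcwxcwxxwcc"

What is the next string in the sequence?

cwxccxwcwxcwxxwcccwxccxwcwxccxwxwcccwxcwx

φ(cwxccxwcwxcwxxwcc) expands symbol-by-symbol to cwx cc xw cwx cwx xw cc cwx cc xw cwx cc xw xw cc cwx cwx; joining the 17 pieces gives the next term.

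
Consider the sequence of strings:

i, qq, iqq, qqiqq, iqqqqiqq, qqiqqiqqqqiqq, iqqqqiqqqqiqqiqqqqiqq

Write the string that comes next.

From term 3 onward, concatenate the second-to-last term with the last: i·qq = iqq, qq·iqq = qqiqq, …
So term 8 is qqiqqiqqqqiqq·iqqqqiqqqqiqqiqqqqiqq.

qqiqqiqqqqiqqiqqqqiqqqqiqqiqqqqiqq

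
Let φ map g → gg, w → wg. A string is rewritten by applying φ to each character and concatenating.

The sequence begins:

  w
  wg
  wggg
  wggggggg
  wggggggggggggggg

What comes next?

Rewriting the 16 symbols of wggggggggggggggg one by one yields wg gg gg gg gg gg gg gg gg gg gg gg gg gg gg gg; concatenated:

wggggggggggggggggggggggggggggggg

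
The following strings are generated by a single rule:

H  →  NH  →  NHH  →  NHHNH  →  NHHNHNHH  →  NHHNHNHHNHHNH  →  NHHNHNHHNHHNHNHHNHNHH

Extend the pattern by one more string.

Each term (from the third on) is the previous term followed by the one before it: term 3 = NH·H = NHH.
So term 8 is NHHNHNHHNHHNHNHHNHNHH·NHHNHNHHNHHNH.

NHHNHNHHNHHNHNHHNHNHHNHHNHNHHNHHNH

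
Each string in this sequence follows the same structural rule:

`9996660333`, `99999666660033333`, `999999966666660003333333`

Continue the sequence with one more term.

9999999996666666660000333333333

Reading off run lengths: 9 runs 3, 5, 7; 6 runs 3, 5, 7; 0 runs 1, 2, 3; 3 runs 3, 5, 7 — each is linear in n (n = 1, 2, …).
For the next term, n = 4, so the run lengths are 9, 9, 4, 9.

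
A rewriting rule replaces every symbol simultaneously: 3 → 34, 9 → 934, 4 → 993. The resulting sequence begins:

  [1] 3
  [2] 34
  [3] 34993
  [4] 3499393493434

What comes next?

3499393493434934349939343499334993

Applying the rule to each of the 13 symbols of 3499393493434 gives the pieces 34 993 934 934 34 934 34 993 934 34 993 34 993, which concatenate to the answer.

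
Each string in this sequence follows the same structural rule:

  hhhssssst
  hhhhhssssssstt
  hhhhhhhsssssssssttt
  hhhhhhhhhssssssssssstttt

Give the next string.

Term n consists of 2n-1 h's, followed by 2n+1 s's, followed by n-1 t's, where the shown terms are n = 2, 3, 4, 5.
Setting n = 6 gives 11, 13, 5 characters in each block.

hhhhhhhhhhhsssssssssssssttttt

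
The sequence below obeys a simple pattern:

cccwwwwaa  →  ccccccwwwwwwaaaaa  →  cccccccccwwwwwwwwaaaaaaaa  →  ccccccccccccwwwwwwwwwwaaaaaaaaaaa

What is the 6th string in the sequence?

ccccccccccccccccccwwwwwwwwwwwwwwaaaaaaaaaaaaaaaaa

The n-th term is 3n c's then 2n+2 w's then 3n-1 a's (n = 1, 2, …).
For term 6, n = 6, so the run lengths are 18, 14, 17.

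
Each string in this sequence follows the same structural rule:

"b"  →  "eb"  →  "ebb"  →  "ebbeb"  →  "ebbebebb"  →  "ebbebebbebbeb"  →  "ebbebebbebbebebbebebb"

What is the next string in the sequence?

ebbebebbebbebebbebebbebbebebbebbeb

Each term (from the third on) is the previous term followed by the one before it: term 3 = eb·b = ebb.
The next term joins ebbebebbebbebebbebebb and ebbebebbebbeb.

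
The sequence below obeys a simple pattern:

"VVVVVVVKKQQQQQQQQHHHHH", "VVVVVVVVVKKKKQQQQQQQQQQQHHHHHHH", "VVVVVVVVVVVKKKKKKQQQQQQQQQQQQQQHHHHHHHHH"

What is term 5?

VVVVVVVVVVVVVVVKKKKKKKKKKQQQQQQQQQQQQQQQQQQQQHHHHHHHHHHHHH

Reading off run lengths: V runs 7, 9, 11; K runs 2, 4, 6; Q runs 8, 11, 14; H runs 5, 7, 9 — each is linear in n, where the shown terms are n = 2, 3, 4.
Setting n = 6 gives 15, 10, 20, 13 characters in each block.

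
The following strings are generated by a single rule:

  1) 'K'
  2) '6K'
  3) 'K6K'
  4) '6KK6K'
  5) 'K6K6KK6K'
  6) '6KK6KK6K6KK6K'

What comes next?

This is a Fibonacci-style word recurrence s(k) = s(k−2)·s(k−1): e.g. K·6K = K6K.
The next term joins K6K6KK6K and 6KK6KK6K6KK6K.

K6K6KK6K6KK6KK6K6KK6K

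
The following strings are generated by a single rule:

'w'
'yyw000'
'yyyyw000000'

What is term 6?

Every step adds yy to the front and 000 to the end of the previous string.
From yyyyw000000, 3 further steps: yyyyw000000 → yyyyyyw000000000 → yyyyyyyyw000000000000 → (answer).

yyyyyyyyyyw000000000000000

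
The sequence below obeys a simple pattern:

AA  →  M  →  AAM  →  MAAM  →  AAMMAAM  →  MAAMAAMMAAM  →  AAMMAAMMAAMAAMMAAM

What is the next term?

MAAMAAMMAAMAAMMAAMMAAMAAMMAAM

Each term (from the third on) is the two preceding terms concatenated in order: term 3 = AA·M = AAM.
Continuing: MAAMAAMMAAM · AAMMAAMMAAMAAMMAAM gives term 8.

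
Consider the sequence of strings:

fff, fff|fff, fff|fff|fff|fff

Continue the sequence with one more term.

fff|fff|fff|fff|fff|fff|fff|fff

Every step duplicates the string with '|' between the halves.
So the next term is two copies of fff|fff|fff|fff with '|' between the halves.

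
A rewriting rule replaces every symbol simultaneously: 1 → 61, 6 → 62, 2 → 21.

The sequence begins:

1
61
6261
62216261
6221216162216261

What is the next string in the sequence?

62212161216162616221216162216261

Applying the rule to each of the 16 symbols of 6221216162216261 gives the pieces 62 21 21 61 21 61 62 61 62 21 21 61 62 21 62 61, which concatenate to the answer.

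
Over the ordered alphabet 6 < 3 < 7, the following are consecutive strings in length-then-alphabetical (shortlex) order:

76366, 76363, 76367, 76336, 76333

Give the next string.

76337

Treat 76333 as a base-3 numeral over the given alphabet and add one, carrying through any trailing 7's.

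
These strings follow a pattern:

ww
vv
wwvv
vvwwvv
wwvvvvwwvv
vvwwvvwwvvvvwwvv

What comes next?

From term 3 onward, concatenate the second-to-last term with the last: ww·vv = wwvv, vv·wwvv = vvwwvv, …
So term 7 is wwvvvvwwvv·vvwwvvwwvvvvwwvv.

wwvvvvwwvvvvwwvvwwvvvvwwvv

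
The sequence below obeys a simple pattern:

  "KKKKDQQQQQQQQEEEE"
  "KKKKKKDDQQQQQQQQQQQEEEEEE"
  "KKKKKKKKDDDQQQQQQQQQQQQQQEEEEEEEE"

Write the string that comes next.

Each string has the form K^{2n} D^{n-1} Q^{3n+2} E^{2n}, where the shown terms are n = 2, 3, 4.
At n = 5 the blocks have lengths 10, 4, 17, 10.

KKKKKKKKKKDDDDQQQQQQQQQQQQQQQQQEEEEEEEEEE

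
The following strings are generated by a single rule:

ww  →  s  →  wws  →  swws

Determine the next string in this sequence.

Each term (from the third on) is the two preceding terms concatenated in order: term 3 = ww·s = wws.
Continuing: wws · swws gives term 5.

wwsswws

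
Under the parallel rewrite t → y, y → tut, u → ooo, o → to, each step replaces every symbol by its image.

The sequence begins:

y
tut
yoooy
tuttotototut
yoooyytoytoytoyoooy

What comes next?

Applying the rule to each of the 19 symbols of yoooyytoytoytoyoooy gives the pieces tut to to to tut tut y to tut y to tut y to tut to to to tut, which concatenate to the answer.

tuttotototuttutytotutytotutytotuttotototut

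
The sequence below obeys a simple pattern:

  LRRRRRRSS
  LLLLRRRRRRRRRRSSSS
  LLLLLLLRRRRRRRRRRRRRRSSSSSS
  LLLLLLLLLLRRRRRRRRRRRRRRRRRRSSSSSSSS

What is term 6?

Each string has the form L^{3n-2} R^{4n+2} S^{2n} (n = 1, 2, …).
For term 6, n = 6, so the run lengths are 16, 26, 12.

LLLLLLLLLLLLLLLLRRRRRRRRRRRRRRRRRRRRRRRRRRSSSSSSSSSSSS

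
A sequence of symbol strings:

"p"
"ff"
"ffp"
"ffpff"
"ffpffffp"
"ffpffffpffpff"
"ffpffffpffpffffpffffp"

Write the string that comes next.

From term 3 onward, concatenate the last term with the second-to-last: ff·p = ffp, ffp·ff = ffpff, …
So term 8 is ffpffffpffpffffpffffp·ffpffffpffpff.

ffpffffpffpffffpffffpffpffffpffpff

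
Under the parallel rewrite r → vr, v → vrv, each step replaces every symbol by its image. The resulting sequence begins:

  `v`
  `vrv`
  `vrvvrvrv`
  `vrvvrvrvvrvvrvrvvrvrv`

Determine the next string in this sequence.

φ(vrvvrvrvvrvvrvrvvrvrv) expands symbol-by-symbol to vrv vr vrv vrv vr vrv vr vrv vrv vr vrv vrv vr vrv vr vrv vrv vr vrv vr vrv; joining the 21 pieces gives the next term.

vrvvrvrvvrvvrvrvvrvrvvrvvrvrvvrvvrvrvvrvrvvrvvrvrvvrvrv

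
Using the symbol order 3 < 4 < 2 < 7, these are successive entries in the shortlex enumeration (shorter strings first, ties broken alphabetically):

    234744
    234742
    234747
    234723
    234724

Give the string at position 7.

Continuing the enumeration 2 steps past 234724: 234724 → 234722 → (answer).

234727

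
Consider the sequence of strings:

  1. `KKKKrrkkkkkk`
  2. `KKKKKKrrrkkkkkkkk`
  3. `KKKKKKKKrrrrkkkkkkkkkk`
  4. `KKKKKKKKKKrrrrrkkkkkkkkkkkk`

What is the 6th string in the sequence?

Reading off run lengths: K runs 4, 6, 8, 10; r runs 2, 3, 4, 5; k runs 6, 8, 10, 12 — each is linear in n, where the shown terms are n = 3, 4, 5, 6.
At n = 8 the blocks have lengths 14, 7, 16.

KKKKKKKKKKKKKKrrrrrrrkkkkkkkkkkkkkkkk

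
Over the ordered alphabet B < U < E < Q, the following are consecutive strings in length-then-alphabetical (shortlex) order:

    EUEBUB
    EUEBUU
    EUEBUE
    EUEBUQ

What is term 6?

EUEBEU

Continuing the enumeration 2 steps past EUEBUQ: EUEBUQ → EUEBEB → (answer).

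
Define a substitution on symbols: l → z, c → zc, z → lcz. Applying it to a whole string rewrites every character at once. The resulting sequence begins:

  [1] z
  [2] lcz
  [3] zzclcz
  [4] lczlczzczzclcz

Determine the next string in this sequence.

zzclczzzclczlczzclczlczzczzclcz

φ(lczlczzczzclcz) expands symbol-by-symbol to z zc lcz z zc lcz lcz zc lcz lcz zc z zc lcz; joining the 14 pieces gives the next term.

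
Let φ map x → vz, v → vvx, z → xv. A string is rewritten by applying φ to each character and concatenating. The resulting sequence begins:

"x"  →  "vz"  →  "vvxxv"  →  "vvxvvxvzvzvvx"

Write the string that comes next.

Replace each of the 13 characters of vvxvvxvzvzvvx in place — vvx vvx vz vvx vvx vz vvx xv vvx xv vvx vvx vz — and concatenate.

vvxvvxvzvvxvvxvzvvxxvvvxxvvvxvvxvz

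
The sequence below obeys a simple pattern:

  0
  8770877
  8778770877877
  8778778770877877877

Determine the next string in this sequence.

s(k+1) = 877·s(k)·877, so each term gains 877 as a prefix and 877 as a suffix.
So the next term is 877·8778778770877877877·877.

8778778778770877877877877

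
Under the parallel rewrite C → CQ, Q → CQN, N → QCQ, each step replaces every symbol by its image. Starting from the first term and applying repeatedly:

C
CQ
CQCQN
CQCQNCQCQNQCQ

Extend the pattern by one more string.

Applying the rule to each of the 13 symbols of CQCQNCQCQNQCQ gives the pieces CQ CQN CQ CQN QCQ CQ CQN CQ CQN QCQ CQN CQ CQN, which concatenate to the answer.

CQCQNCQCQNQCQCQCQNCQCQNQCQCQNCQCQN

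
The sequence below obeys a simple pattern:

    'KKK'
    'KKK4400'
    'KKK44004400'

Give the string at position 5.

KKK4400440044004400

Each term is the previous one with 4400 appended.
From KKK44004400, 2 further steps: KKK44004400 → KKK440044004400 → (answer).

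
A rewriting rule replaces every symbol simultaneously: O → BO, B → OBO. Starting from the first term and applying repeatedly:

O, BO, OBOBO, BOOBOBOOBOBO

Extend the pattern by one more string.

Rewriting each symbol of BOOBOBOOBOBO: B→OBO, O→BO, O→BO, B→OBO, O→BO, B→OBO, O→BO, O→BO, B→OBO, O→BO, B→OBO, O→BO, which concatenates to OBO BO BO OBO BO OBO BO BO OBO BO OBO BO.

OBOBOBOOBOBOOBOBOBOOBOBOOBOBO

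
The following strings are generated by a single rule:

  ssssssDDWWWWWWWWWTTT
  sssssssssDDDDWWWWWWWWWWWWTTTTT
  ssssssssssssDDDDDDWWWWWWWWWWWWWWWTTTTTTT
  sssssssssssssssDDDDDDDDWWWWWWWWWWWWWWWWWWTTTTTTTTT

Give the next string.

Each string has the form s^{3n} D^{2n-2} W^{3n+3} T^{2n-1}, where the shown terms are n = 2, 3, 4, 5.
At n = 6 the blocks have lengths 18, 10, 21, 11.

ssssssssssssssssssDDDDDDDDDDWWWWWWWWWWWWWWWWWWWWWTTTTTTTTTTT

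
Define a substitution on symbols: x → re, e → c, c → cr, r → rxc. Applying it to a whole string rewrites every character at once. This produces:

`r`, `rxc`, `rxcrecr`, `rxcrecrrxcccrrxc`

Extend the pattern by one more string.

rxcrecrrxcccrrxcrxcrecrcrcrrxcrxcrecr

Replace each of the 16 characters of rxcrecrrxcccrrxc in place — rxc re cr rxc c cr rxc rxc re cr cr cr rxc rxc re cr — and concatenate.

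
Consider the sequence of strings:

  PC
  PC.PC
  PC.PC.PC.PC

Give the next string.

Every step duplicates the string with '.' between the halves.
Doubling PC.PC.PC.PC with '.' between the halves:

PC.PC.PC.PC.PC.PC.PC.PC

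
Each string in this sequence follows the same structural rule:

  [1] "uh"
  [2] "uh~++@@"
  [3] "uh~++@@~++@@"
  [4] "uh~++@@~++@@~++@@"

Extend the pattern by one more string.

Every step adds ~++@@ to the end: s(k+1) = s(k)·~++@@.
So the next term is uh~++@@~++@@~++@@·~++@@.

uh~++@@~++@@~++@@~++@@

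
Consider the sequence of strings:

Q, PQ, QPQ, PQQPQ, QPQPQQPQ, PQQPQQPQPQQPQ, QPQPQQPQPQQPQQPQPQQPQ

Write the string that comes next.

PQQPQQPQPQQPQQPQPQQPQPQQPQQPQPQQPQ

From term 3 onward, concatenate the second-to-last term with the last: Q·PQ = QPQ, PQ·QPQ = PQQPQ, …
Continuing: PQQPQQPQPQQPQ · QPQPQQPQPQQPQQPQPQQPQ gives term 8.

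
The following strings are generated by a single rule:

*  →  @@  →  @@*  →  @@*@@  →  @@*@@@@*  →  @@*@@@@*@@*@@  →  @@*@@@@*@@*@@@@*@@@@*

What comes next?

@@*@@@@*@@*@@@@*@@@@*@@*@@@@*@@*@@

This is a Fibonacci-style word recurrence s(k) = s(k−1)·s(k−2): e.g. @@·* = @@*.
So term 8 is @@*@@@@*@@*@@@@*@@@@*·@@*@@@@*@@*@@.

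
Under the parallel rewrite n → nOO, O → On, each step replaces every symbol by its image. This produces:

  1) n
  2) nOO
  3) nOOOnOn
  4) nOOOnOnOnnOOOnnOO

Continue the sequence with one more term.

Rewriting the 17 symbols of nOOOnOnOnnOOOnnOO one by one yields nOO On On On nOO On nOO On nOO nOO On On On nOO nOO On On; concatenated:

nOOOnOnOnnOOOnnOOOnnOOnOOOnOnOnnOOnOOOnOn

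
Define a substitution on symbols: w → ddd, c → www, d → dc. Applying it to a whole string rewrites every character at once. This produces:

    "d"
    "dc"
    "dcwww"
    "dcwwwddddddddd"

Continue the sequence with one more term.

Replace each of the 14 characters of dcwwwddddddddd in place — dc www ddd ddd ddd dc dc dc dc dc dc dc dc dc — and concatenate.

dcwwwddddddddddcdcdcdcdcdcdcdcdc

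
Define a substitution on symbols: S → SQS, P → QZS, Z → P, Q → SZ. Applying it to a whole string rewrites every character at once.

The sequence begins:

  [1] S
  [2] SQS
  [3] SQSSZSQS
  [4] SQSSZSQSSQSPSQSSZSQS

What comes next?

SQSSZSQSSQSPSQSSZSQSSQSSZSQSQZSSQSSZSQSSQSPSQSSZSQS

φ(SQSSZSQSSQSPSQSSZSQS) expands symbol-by-symbol to SQS SZ SQS SQS P SQS SZ SQS SQS SZ SQS QZS SQS SZ SQS SQS P SQS SZ SQS; joining the 20 pieces gives the next term.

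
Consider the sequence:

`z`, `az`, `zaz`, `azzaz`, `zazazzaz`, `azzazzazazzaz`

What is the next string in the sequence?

From term 3 onward, concatenate the second-to-last term with the last: z·az = zaz, az·zaz = azzaz, …
So term 7 is zazazzaz·azzazzazazzaz.

zazazzazazzazzazazzaz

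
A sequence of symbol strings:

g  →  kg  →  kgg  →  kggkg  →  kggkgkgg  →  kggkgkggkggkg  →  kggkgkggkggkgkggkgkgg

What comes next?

kggkgkggkggkgkggkgkggkggkgkggkggkg

This is a Fibonacci-style word recurrence s(k) = s(k−1)·s(k−2): e.g. kg·g = kgg.
Continuing: kggkgkggkggkgkggkgkgg · kggkgkggkggkg gives term 8.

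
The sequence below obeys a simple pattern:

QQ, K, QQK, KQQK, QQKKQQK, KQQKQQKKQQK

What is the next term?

From term 3 onward, concatenate the second-to-last term with the last: QQ·K = QQK, K·QQK = KQQK, …
So term 7 is QQKKQQK·KQQKQQKKQQK.

QQKKQQKKQQKQQKKQQK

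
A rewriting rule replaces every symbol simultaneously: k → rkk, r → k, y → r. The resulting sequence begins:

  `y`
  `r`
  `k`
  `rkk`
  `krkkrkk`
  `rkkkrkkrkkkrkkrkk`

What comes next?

Replace each of the 17 characters of rkkkrkkrkkkrkkrkk in place — k rkk rkk rkk k rkk rkk k rkk rkk rkk k rkk rkk k rkk rkk — and concatenate.

krkkrkkrkkkrkkrkkkrkkrkkrkkkrkkrkkkrkkrkk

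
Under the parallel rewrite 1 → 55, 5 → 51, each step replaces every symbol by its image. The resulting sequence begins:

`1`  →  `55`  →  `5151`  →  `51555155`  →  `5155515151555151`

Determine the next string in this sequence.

φ(5155515151555151) expands symbol-by-symbol to 51 55 51 51 51 55 51 55 51 55 51 51 51 55 51 55; joining the 16 pieces gives the next term.

51555151515551555155515151555155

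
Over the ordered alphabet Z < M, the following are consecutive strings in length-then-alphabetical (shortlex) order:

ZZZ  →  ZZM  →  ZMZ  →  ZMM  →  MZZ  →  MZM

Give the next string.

MMZ

The successor of MZM increments the rightmost position that isn't already M and resets every position after it to Z.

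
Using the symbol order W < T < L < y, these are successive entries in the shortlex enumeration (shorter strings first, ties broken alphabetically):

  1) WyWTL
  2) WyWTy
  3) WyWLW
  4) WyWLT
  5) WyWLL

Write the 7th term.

WyWyW

Continuing the enumeration 2 steps past WyWLL: WyWLL → WyWLy → (answer).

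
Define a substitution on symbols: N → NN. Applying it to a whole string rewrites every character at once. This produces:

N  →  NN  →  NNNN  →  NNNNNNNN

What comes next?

NNNNNNNNNNNNNNNN

Rewriting each symbol of NNNNNNNN: N→NN, N→NN, N→NN, N→NN, N→NN, N→NN, N→NN, N→NN, which concatenates to NN NN NN NN NN NN NN NN.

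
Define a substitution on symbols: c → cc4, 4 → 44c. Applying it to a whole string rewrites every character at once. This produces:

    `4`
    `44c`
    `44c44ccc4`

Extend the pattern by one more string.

44c44ccc444c44ccc4cc4cc444c

Expanding 44c44ccc4: 4→44c, 4→44c, c→cc4, 4→44c, 4→44c, c→cc4, c→cc4, c→cc4, 4→44c. Concatenated: 44c 44c cc4 44c 44c cc4 cc4 cc4 44c.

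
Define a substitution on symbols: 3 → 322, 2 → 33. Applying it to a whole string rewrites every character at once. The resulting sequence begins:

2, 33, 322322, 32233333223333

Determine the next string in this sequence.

Rewriting the 14 symbols of 32233333223333 one by one yields 322 33 33 322 322 322 322 322 33 33 322 322 322 322; concatenated:

32233333223223223223223333322322322322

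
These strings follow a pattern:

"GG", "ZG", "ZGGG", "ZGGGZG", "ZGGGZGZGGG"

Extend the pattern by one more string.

ZGGGZGZGGGZGGGZG

This is a Fibonacci-style word recurrence s(k) = s(k−1)·s(k−2): e.g. ZG·GG = ZGGG.
The next term joins ZGGGZGZGGG and ZGGGZG.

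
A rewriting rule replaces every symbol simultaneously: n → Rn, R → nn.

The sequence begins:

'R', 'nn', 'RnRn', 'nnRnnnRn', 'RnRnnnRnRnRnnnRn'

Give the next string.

Applying the rule to each of the 16 symbols of RnRnnnRnRnRnnnRn gives the pieces nn Rn nn Rn Rn Rn nn Rn nn Rn nn Rn Rn Rn nn Rn, which concatenate to the answer.

nnRnnnRnRnRnnnRnnnRnnnRnRnRnnnRn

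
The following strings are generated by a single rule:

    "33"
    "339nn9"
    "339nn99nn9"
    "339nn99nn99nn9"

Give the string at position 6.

The strings grow by a fixed suffix 9nn9 each time.
From 339nn99nn99nn9, 2 further steps: 339nn99nn99nn9 → 339nn99nn99nn99nn9 → (answer).

339nn99nn99nn99nn99nn9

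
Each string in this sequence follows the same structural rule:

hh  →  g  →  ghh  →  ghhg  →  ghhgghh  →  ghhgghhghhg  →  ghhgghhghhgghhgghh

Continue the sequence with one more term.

From term 3 onward, concatenate the last term with the second-to-last: g·hh = ghh, ghh·g = ghhg, …
The next term joins ghhgghhghhgghhgghh and ghhgghhghhg.

ghhgghhghhgghhgghhghhgghhghhg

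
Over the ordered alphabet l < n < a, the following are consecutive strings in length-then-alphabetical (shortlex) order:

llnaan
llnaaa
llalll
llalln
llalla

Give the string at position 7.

Stepping forward 2 times from llalla: llalla → llalnl, then the target.

llalnn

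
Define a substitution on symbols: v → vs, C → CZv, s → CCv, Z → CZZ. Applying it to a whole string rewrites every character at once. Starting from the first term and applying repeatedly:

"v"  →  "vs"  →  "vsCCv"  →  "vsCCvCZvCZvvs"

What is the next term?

vsCCvCZvCZvvsCZvCZZvsCZvCZZvsvsCCv

Replace each of the 13 characters of vsCCvCZvCZvvs in place — vs CCv CZv CZv vs CZv CZZ vs CZv CZZ vs vs CCv — and concatenate.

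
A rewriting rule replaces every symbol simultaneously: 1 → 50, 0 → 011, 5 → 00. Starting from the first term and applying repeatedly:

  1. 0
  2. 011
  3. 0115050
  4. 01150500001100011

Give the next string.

0115050000110001101101101150500110110115050

φ(01150500001100011) expands symbol-by-symbol to 011 50 50 00 011 00 011 011 011 011 50 50 011 011 011 50 50; joining the 17 pieces gives the next term.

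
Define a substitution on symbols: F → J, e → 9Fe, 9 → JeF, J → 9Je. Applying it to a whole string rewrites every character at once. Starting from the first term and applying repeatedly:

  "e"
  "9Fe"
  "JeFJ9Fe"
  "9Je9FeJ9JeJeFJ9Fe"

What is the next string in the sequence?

JeF9Je9FeJeFJ9Fe9JeJeF9Je9Fe9Je9FeJ9JeJeFJ9Fe

Replace each of the 17 characters of 9Je9FeJ9JeJeFJ9Fe in place — JeF 9Je 9Fe JeF J 9Fe 9Je JeF 9Je 9Fe 9Je 9Fe J 9Je JeF J 9Fe — and concatenate.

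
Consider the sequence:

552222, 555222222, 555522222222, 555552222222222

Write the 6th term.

The n-th term is n 5's then 2n 2's, where the shown terms are n = 2, 3, 4, 5.
At n = 7 the blocks have lengths 7, 14.

555555522222222222222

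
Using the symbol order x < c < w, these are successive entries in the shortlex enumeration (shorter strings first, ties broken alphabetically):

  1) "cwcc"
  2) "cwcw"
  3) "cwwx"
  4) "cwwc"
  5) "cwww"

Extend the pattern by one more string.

wxxx

The successor of cwww increments the rightmost position that isn't already w and resets every position after it to x.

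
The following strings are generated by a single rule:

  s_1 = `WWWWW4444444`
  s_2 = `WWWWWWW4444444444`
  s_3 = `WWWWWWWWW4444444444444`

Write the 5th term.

Term n consists of 2n+1 W's, followed by 3n+1 4's, where the shown terms are n = 2, 3, 4.
Setting n = 6 gives 13, 19 characters in each block.

WWWWWWWWWWWWW4444444444444444444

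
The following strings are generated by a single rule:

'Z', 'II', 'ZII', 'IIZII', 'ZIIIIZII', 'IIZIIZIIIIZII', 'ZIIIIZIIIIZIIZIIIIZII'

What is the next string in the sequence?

Each term (from the third on) is the two preceding terms concatenated in order: term 3 = Z·II = ZII.
The next term joins IIZIIZIIIIZII and ZIIIIZIIIIZIIZIIIIZII.

IIZIIZIIIIZIIZIIIIZIIIIZIIZIIIIZII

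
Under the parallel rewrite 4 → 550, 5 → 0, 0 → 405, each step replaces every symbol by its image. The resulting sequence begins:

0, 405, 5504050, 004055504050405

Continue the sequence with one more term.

Rewriting the 15 symbols of 004055504050405 one by one yields 405 405 550 405 0 0 0 405 550 405 0 405 550 405 0; concatenated:

40540555040500040555040504055504050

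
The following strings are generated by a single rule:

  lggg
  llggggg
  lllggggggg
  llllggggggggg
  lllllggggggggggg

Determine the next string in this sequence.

llllllggggggggggggg

Reading off run lengths: l runs 1, 2, 3, 4, 5; g runs 3, 5, 7, 9, 11 — each is linear in n (n = 1, 2, …).
Setting n = 6 gives 6, 13 characters in each block.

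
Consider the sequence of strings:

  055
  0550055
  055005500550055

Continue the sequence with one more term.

Every step duplicates the string with '0' between the halves.
Doubling 055005500550055 with '0' between the halves:

0550055005500550055005500550055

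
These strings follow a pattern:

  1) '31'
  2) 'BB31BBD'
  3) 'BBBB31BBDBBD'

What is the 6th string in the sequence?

BBBBBBBBBB31BBDBBDBBDBBDBBD

Every step adds BB to the front and BBD to the end of the previous string.
From BBBB31BBDBBD, 3 further steps: BBBB31BBDBBD → BBBBBB31BBDBBDBBD → BBBBBBBB31BBDBBDBBDBBD → (answer).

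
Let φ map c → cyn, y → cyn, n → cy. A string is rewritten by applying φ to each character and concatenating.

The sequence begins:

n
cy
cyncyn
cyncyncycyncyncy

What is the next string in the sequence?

Replace each of the 16 characters of cyncyncycyncyncy in place — cyn cyn cy cyn cyn cy cyn cyn cyn cyn cy cyn cyn cy cyn cyn — and concatenate.

cyncyncycyncyncycyncyncyncyncycyncyncycyncyn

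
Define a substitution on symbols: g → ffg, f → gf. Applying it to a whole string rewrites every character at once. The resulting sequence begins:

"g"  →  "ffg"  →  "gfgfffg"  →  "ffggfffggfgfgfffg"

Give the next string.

gfgfffgffggfgfgfffgffggfffggfffggfgfgfffg

Applying the rule to each of the 17 symbols of ffggfffggfgfgfffg gives the pieces gf gf ffg ffg gf gf gf ffg ffg gf ffg gf ffg gf gf gf ffg, which concatenate to the answer.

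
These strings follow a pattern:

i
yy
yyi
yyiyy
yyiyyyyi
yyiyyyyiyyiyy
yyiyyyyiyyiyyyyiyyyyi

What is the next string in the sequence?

Each term (from the third on) is the previous term followed by the one before it: term 3 = yy·i = yyi.
So term 8 is yyiyyyyiyyiyyyyiyyyyi·yyiyyyyiyyiyy.

yyiyyyyiyyiyyyyiyyyyiyyiyyyyiyyiyy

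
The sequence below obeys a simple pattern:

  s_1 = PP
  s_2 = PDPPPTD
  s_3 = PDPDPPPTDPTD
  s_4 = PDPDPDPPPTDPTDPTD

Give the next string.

PDPDPDPDPPPTDPTDPTDPTD

Every step adds PD to the front and PTD to the end of the previous string.
So the next term is PD·PDPDPDPPPTDPTDPTD·PTD.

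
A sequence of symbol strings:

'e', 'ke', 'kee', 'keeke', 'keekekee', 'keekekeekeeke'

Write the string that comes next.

keekekeekeekekeekekee

From term 3 onward, concatenate the last term with the second-to-last: ke·e = kee, kee·ke = keeke, …
So term 7 is keekekeekeeke·keekekee.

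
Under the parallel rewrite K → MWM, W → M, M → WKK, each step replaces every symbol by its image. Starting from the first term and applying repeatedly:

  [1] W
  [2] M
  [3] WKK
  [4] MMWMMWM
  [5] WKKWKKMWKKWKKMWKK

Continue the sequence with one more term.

Rewriting the 17 symbols of WKKWKKMWKKWKKMWKK one by one yields M MWM MWM M MWM MWM WKK M MWM MWM M MWM MWM WKK M MWM MWM; concatenated:

MMWMMWMMMWMMWMWKKMMWMMWMMMWMMWMWKKMMWMMWM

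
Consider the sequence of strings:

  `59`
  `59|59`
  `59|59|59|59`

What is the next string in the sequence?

s(k+1) = s(k)·|·s(k) — each term doubles the last with '|' between the halves.
Doubling 59|59|59|59 with '|' between the halves:

59|59|59|59|59|59|59|59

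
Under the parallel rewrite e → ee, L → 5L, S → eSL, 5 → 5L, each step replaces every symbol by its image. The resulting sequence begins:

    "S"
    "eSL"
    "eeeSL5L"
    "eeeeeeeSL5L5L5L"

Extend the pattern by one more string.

Applying the rule to each of the 15 symbols of eeeeeeeSL5L5L5L gives the pieces ee ee ee ee ee ee ee eSL 5L 5L 5L 5L 5L 5L 5L, which concatenate to the answer.

eeeeeeeeeeeeeeeSL5L5L5L5L5L5L5L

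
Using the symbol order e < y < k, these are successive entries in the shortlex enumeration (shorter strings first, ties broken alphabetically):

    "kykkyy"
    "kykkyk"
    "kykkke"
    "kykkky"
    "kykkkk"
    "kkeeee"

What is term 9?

kkeeye

Advancing 3 positions from kkeeee through kkeeee → kkeeey → kkeeek reaches term 9.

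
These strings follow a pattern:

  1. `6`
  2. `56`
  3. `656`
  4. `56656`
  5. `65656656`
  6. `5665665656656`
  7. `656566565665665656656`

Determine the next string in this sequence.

5665665656656656566565665665656656

Each term (from the third on) is the two preceding terms concatenated in order: term 3 = 6·56 = 656.
The next term joins 5665665656656 and 656566565665665656656.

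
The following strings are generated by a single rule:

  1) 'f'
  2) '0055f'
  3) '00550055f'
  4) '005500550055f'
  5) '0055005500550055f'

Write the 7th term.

Each term is the previous one with 0055 prepended.
From 0055005500550055f, 2 further steps: 0055005500550055f → 00550055005500550055f → (answer).

005500550055005500550055f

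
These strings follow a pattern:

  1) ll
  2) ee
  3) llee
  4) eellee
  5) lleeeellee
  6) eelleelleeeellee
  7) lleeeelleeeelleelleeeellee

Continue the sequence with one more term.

From term 3 onward, concatenate the second-to-last term with the last: ll·ee = llee, ee·llee = eellee, …
So term 8 is eelleelleeeellee·lleeeelleeeelleelleeeellee.

eelleelleeeelleelleeeelleeeelleelleeeellee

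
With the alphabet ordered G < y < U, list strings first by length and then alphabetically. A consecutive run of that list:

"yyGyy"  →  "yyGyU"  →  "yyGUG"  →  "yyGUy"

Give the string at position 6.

yyyGG

Stepping forward 2 times from yyGUy: yyGUy → yyGUU, then the target.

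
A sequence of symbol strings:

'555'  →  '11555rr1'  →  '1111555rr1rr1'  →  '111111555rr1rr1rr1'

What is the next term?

s(k+1) = 11·s(k)·rr1, so each term gains 11 as a prefix and rr1 as a suffix.
So the next term is 11·111111555rr1rr1rr1·rr1.

11111111555rr1rr1rr1rr1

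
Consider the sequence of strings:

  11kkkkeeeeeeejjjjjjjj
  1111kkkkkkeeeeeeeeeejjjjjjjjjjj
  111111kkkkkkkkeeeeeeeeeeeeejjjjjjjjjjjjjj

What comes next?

11111111kkkkkkkkkkeeeeeeeeeeeeeeeejjjjjjjjjjjjjjjjj

Each string has the form 1^{2n-2} k^{2n} e^{3n+1} j^{3n+2}, where the shown terms are n = 2, 3, 4.
Setting n = 5 gives 8, 10, 16, 17 characters in each block.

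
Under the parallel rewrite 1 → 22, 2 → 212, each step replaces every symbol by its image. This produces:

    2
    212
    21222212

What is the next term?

2122221221221221222212

Rewriting each symbol of 21222212: 2→212, 1→22, 2→212, 2→212, 2→212, 2→212, 1→22, 2→212, which concatenates to 212 22 212 212 212 212 22 212.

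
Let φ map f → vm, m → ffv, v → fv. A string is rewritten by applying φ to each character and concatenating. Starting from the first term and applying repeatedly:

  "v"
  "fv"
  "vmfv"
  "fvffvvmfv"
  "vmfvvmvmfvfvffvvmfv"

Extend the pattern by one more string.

Rewriting the 19 symbols of vmfvvmvmfvfvffvvmfv one by one yields fv ffv vm fv fv ffv fv ffv vm fv vm fv vm vm fv fv ffv vm fv; concatenated:

fvffvvmfvfvffvfvffvvmfvvmfvvmvmfvfvffvvmfv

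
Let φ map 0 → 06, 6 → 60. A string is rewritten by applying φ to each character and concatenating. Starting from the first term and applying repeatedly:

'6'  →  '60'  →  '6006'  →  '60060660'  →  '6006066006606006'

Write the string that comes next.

60060660066060060660600660060660

Applying the rule to each of the 16 symbols of 6006066006606006 gives the pieces 60 06 06 60 06 60 60 06 06 60 60 06 60 06 06 60, which concatenate to the answer.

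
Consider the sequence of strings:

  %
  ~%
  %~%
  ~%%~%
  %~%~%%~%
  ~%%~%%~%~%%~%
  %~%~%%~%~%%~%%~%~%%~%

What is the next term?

~%%~%%~%~%%~%%~%~%%~%~%%~%%~%~%%~%

From term 3 onward, concatenate the second-to-last term with the last: %·~% = %~%, ~%·%~% = ~%%~%, …
Continuing: ~%%~%%~%~%%~% · %~%~%%~%~%%~%%~%~%%~% gives term 8.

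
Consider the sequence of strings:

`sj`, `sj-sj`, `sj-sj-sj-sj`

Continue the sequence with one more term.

sj-sj-sj-sj-sj-sj-sj-sj

Each string is two copies of the previous one joined by '-'.
So the next term is two copies of sj-sj-sj-sj with '-' between the halves.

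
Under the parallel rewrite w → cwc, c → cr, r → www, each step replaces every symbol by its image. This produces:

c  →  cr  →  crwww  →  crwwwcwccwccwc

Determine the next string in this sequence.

crwwwcwccwccwccrcwccrcrcwccrcrcwccr

Replace each of the 14 characters of crwwwcwccwccwc in place — cr www cwc cwc cwc cr cwc cr cr cwc cr cr cwc cr — and concatenate.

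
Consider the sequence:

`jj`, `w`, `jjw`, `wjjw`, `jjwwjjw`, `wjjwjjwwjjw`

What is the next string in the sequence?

Each term (from the third on) is the two preceding terms concatenated in order: term 3 = jj·w = jjw.
So term 7 is jjwwjjw·wjjwjjwwjjw.

jjwwjjwwjjwjjwwjjw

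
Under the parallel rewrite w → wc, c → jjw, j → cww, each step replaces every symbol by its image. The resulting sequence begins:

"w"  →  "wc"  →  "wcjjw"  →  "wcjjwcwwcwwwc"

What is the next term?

Rewriting the 13 symbols of wcjjwcwwcwwwc one by one yields wc jjw cww cww wc jjw wc wc jjw wc wc wc jjw; concatenated:

wcjjwcwwcwwwcjjwwcwcjjwwcwcwcjjw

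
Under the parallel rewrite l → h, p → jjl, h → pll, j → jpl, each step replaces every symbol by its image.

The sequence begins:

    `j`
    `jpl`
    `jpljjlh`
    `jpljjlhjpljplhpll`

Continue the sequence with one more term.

jpljjlhjpljplhplljpljjlhjpljjlhplljjlhh

Replace each of the 17 characters of jpljjlhjpljplhpll in place — jpl jjl h jpl jpl h pll jpl jjl h jpl jjl h pll jjl h h — and concatenate.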